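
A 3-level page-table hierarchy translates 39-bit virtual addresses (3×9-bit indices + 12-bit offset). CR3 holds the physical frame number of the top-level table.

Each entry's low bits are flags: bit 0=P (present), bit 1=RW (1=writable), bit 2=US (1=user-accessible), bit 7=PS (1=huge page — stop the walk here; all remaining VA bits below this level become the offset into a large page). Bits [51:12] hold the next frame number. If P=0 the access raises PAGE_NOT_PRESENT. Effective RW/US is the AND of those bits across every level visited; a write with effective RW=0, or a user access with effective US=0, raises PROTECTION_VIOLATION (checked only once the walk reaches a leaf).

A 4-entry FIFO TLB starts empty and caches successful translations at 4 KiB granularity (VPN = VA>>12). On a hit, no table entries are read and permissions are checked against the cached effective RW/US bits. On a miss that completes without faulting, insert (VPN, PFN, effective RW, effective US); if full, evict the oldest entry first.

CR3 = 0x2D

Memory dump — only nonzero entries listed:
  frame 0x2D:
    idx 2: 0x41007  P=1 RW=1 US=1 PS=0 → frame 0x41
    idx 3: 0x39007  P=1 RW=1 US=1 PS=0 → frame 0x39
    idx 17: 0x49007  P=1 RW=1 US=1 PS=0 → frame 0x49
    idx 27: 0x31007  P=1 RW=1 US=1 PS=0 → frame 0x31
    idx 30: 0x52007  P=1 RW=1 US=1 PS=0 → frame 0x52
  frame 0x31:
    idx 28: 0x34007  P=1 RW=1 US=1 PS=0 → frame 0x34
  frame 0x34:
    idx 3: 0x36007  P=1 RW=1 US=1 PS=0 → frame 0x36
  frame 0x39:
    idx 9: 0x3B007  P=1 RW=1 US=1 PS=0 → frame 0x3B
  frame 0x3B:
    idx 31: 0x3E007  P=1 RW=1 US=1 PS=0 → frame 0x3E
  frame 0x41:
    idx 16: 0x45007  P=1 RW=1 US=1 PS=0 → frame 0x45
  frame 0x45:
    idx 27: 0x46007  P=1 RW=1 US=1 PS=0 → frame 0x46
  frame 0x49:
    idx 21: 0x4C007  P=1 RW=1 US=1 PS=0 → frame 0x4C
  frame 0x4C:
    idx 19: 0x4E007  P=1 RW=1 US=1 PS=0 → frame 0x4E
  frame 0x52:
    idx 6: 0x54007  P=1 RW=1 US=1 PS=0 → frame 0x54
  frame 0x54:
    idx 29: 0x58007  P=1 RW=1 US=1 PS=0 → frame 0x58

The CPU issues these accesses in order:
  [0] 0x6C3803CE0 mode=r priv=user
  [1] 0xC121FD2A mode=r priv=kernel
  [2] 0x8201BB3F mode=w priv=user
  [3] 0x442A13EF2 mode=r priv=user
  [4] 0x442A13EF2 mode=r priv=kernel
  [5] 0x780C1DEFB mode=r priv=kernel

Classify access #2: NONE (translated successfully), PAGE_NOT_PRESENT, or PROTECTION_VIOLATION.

Trace:
#0 VA=0x6C3803CE0 (r,user):
  [0] read 0x2D idx=27: raw=0x31007 flags P=1 W=1 U=1 S=0
  [1] read 0x31 idx=28: raw=0x34007 flags P=1 W=1 U=1 S=0
  [2] read 0x34 idx=3: raw=0x36007 flags P=1 W=1 U=1 S=0
  ✓ 0x36CE0  — 3 lookups
#1 VA=0xC121FD2A (r,kernel):
  [0] read 0x2D idx=3: raw=0x39007 flags P=1 W=1 U=1 S=0
  [1] read 0x39 idx=9: raw=0x3B007 flags P=1 W=1 U=1 S=0
  [2] read 0x3B idx=31: raw=0x3E007 flags P=1 W=1 U=1 S=0
  ✓ 0x3ED2A  — 3 lookups
#2 VA=0x8201BB3F (w,user):
  [0] read 0x2D idx=2: raw=0x41007 flags P=1 W=1 U=1 S=0
  [1] read 0x41 idx=16: raw=0x45007 flags P=1 W=1 U=1 S=0
  [2] read 0x45 idx=27: raw=0x46007 flags P=1 W=1 U=1 S=0
  ✓ 0x46B3F  — 3 lookups
#3 VA=0x442A13EF2 (r,user):
  [0] read 0x2D idx=17: raw=0x49007 flags P=1 W=1 U=1 S=0
  [1] read 0x49 idx=21: raw=0x4C007 flags P=1 W=1 U=1 S=0
  [2] read 0x4C idx=19: raw=0x4E007 flags P=1 W=1 U=1 S=0
  ✓ 0x4EEF2  — 3 lookups
#4 VA=0x442A13EF2 (r,kernel):
  TLB hit vpn=0x442A13 → PA=0x4EEF2
#5 VA=0x780C1DEFB (r,kernel):
  [0] read 0x2D idx=30: raw=0x52007 flags P=1 W=1 U=1 S=0
  [1] read 0x52 idx=6: raw=0x54007 flags P=1 W=1 U=1 S=0
  [2] read 0x54 idx=29: raw=0x58007 flags P=1 W=1 U=1 S=0
  ✓ 0x58EFB  — 3 lookups

Access #2 fault: NONE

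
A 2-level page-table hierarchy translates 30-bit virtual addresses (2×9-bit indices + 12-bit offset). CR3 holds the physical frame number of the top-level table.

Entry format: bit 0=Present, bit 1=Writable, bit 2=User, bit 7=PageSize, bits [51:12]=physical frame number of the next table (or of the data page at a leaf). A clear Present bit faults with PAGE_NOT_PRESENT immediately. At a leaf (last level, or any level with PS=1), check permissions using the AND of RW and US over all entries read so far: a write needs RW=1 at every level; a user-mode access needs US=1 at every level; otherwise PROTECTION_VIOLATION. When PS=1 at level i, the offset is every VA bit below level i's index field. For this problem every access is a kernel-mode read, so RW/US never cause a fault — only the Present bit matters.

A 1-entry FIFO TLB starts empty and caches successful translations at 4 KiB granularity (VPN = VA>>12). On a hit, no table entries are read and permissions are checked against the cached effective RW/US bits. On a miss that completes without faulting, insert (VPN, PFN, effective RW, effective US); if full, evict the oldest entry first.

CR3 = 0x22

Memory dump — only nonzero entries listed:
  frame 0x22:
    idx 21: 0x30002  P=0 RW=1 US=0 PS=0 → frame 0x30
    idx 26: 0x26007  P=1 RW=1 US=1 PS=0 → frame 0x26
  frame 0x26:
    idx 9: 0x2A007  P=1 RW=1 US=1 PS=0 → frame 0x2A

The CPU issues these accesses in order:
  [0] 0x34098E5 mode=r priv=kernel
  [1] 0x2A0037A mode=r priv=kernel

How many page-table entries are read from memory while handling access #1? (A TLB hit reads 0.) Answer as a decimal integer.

Trace:
#0 VA=0x34098E5 (r,kernel):
  L0: frame=0x22 idx=26 entry=0x26007 [P=1 RW=1 US=1 PS=0]
  L1: frame=0x26 idx=9 entry=0x2A007 [P=1 RW=1 US=1 PS=0]
  ⇒ phys 0x2A8E5  [2 reads]
#1 VA=0x2A0037A (r,kernel):
  L0: frame=0x22 idx=21 entry=0x30002 [P=0 RW=1 US=0 PS=0]
  ✗ PAGE_NOT_PRESENT  [1 reads]

Entries read for #1: 1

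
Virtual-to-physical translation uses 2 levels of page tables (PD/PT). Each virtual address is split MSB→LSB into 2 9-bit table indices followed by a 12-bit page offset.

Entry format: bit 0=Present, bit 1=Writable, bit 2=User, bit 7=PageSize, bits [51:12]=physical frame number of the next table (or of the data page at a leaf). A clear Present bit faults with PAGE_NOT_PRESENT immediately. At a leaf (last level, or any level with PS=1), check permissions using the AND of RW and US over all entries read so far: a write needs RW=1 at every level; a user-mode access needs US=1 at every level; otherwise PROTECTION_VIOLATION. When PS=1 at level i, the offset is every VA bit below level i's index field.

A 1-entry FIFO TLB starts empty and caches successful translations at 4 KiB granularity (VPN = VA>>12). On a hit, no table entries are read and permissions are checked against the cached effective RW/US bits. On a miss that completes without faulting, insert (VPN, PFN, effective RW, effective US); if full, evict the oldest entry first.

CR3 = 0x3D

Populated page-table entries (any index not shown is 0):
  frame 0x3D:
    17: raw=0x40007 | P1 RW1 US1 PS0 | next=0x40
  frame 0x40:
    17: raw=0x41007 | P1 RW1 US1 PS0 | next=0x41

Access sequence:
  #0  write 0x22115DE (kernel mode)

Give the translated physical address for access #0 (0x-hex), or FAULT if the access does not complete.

Walk each access:
#0 VA=0x22115DE (w,kernel):
  L0: frame=0x3D idx=17 entry=0x40007 [P=1 RW=1 US=1 PS=0]
  L1: frame=0x40 idx=17 entry=0x41007 [P=1 RW=1 US=1 PS=0]
  ⇒ phys 0x415DE  [2 reads]

Access #0 PA: 0x415DE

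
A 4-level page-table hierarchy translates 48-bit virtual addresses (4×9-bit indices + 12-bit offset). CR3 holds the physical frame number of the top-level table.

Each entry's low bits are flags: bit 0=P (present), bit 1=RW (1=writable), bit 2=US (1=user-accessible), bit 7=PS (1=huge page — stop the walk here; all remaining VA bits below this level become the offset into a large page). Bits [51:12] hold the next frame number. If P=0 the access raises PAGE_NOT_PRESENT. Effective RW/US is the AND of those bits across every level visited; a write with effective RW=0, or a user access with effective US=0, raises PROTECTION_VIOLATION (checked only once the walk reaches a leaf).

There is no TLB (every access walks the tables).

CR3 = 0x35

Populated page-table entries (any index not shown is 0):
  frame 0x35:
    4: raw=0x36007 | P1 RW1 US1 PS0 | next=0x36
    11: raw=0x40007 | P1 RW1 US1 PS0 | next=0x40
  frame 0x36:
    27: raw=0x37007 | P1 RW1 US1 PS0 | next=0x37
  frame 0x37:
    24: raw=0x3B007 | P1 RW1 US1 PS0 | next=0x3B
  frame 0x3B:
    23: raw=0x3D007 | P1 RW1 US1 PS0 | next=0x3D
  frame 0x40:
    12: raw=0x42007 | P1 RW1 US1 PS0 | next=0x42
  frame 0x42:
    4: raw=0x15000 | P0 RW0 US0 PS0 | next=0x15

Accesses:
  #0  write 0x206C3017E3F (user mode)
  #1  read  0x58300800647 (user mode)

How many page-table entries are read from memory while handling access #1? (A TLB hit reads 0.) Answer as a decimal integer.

Walk each access:
#0 VA=0x206C3017E3F (w,user):
  L0 @0x35[4] → 0x36007  P=1,RW=1,US=1,PS=0
  L1 @0x36[27] → 0x37007  P=1,RW=1,US=1,PS=0
  L2 @0x37[24] → 0x3B007  P=1,RW=1,US=1,PS=0
  L3 @0x3B[23] → 0x3D007  P=1,RW=1,US=1,PS=0
  ✓ 0x3DE3F  — 4 lookups
#1 VA=0x58300800647 (r,user):
  L0 @0x35[11] → 0x40007  P=1,RW=1,US=1,PS=0
  L1 @0x40[12] → 0x42007  P=1,RW=1,US=1,PS=0
  L2 @0x42[4] → 0x15000  P=0,RW=0,US=0,PS=0
  → PAGE_NOT_PRESENT  (3 entries read)

Entries read for #1: 3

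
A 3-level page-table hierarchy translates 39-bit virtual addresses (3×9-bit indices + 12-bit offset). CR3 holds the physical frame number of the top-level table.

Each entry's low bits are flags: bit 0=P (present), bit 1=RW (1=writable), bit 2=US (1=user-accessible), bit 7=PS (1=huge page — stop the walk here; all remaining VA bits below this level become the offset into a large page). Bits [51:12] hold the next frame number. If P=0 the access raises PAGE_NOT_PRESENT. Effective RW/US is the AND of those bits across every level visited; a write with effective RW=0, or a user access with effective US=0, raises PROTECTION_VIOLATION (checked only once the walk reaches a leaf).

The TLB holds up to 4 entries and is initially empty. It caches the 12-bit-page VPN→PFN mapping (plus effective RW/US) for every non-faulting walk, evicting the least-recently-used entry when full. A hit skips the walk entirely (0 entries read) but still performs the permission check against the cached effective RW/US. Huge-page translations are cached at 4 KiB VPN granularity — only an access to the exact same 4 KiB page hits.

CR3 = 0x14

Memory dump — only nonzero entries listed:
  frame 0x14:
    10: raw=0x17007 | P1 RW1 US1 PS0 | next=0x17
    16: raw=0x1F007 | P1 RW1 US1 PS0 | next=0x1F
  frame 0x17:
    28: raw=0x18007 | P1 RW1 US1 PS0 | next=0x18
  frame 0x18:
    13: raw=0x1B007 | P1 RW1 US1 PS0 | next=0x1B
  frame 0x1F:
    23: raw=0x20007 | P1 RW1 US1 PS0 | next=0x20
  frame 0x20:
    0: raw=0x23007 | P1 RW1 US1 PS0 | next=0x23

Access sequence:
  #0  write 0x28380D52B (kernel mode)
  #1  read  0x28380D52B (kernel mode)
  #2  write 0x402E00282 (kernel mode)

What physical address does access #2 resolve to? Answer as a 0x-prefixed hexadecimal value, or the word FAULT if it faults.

Walk each access:
#0 VA=0x28380D52B (w,kernel):
  [0] read 0x14 idx=10: raw=0x17007 flags P=1 W=1 U=1 S=0
  [1] read 0x17 idx=28: raw=0x18007 flags P=1 W=1 U=1 S=0
  [2] read 0x18 idx=13: raw=0x1B007 flags P=1 W=1 U=1 S=0
  ⇒ phys 0x1B52B  [3 reads]
#1 VA=0x28380D52B (r,kernel):
  TLB hit vpn=0x28380D → PA=0x1B52B
#2 VA=0x402E00282 (w,kernel):
  [0] read 0x14 idx=16: raw=0x1F007 flags P=1 W=1 U=1 S=0
  [1] read 0x1F idx=23: raw=0x20007 flags P=1 W=1 U=1 S=0
  [2] read 0x20 idx=0: raw=0x23007 flags P=1 W=1 U=1 S=0
  ⇒ phys 0x23282  [3 reads]

Access #2 PA: 0x23282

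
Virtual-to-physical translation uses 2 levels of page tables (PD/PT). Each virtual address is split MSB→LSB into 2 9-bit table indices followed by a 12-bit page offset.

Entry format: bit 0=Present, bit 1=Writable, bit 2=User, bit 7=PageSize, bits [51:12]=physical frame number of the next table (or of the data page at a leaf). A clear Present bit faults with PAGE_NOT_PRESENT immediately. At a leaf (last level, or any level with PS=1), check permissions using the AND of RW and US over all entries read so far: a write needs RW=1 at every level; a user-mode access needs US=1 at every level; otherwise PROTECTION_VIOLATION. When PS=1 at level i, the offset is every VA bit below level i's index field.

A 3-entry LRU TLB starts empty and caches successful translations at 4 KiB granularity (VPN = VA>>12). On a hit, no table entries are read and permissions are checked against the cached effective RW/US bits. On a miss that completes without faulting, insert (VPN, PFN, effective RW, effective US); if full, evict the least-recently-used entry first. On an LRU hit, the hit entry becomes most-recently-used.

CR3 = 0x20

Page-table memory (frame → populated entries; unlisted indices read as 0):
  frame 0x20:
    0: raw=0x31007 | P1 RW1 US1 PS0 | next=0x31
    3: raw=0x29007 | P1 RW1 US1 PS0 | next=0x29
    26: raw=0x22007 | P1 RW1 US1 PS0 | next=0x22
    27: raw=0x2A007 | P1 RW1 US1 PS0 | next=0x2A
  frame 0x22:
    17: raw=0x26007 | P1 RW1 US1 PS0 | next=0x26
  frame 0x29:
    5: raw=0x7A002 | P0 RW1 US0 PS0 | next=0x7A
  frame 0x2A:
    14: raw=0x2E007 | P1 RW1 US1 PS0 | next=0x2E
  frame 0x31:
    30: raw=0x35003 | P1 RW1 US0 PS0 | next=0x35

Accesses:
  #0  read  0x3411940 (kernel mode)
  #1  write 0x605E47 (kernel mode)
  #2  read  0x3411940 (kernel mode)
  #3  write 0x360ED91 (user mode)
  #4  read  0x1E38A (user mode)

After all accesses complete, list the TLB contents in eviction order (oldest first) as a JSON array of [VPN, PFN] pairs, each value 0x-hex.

Per-access translation:
#0 VA=0x3411940 (r,kernel):
  L0 @0x20[26] → 0x22007  P=1,RW=1,US=1,PS=0
  L1 @0x22[17] → 0x26007  P=1,RW=1,US=1,PS=0
  → PA=0x26940  (2 entries read)
#1 VA=0x605E47 (w,kernel):
  L0 @0x20[3] → 0x29007  P=1,RW=1,US=1,PS=0
  L1 @0x29[5] → 0x7A002  P=0,RW=1,US=0,PS=0
  ⇒ fault: PAGE_NOT_PRESENT  — 2 lookups
#2 VA=0x3411940 (r,kernel):
  TLB hit vpn=0x3411 → PA=0x26940
#3 VA=0x360ED91 (w,user):
  L0 @0x20[27] → 0x2A007  P=1,RW=1,US=1,PS=0
  L1 @0x2A[14] → 0x2E007  P=1,RW=1,US=1,PS=0
  → PA=0x2ED91  (2 entries read)
#4 VA=0x1E38A (r,user):
  L0 @0x20[0] → 0x31007  P=1,RW=1,US=1,PS=0
  L1 @0x31[30] → 0x35003  P=1,RW=1,US=0,PS=0
  ⇒ fault: PROTECTION_VIOLATION  — 2 lookups

TLB: [["0x3411", "0x26"], ["0x360E", "0x2E"]]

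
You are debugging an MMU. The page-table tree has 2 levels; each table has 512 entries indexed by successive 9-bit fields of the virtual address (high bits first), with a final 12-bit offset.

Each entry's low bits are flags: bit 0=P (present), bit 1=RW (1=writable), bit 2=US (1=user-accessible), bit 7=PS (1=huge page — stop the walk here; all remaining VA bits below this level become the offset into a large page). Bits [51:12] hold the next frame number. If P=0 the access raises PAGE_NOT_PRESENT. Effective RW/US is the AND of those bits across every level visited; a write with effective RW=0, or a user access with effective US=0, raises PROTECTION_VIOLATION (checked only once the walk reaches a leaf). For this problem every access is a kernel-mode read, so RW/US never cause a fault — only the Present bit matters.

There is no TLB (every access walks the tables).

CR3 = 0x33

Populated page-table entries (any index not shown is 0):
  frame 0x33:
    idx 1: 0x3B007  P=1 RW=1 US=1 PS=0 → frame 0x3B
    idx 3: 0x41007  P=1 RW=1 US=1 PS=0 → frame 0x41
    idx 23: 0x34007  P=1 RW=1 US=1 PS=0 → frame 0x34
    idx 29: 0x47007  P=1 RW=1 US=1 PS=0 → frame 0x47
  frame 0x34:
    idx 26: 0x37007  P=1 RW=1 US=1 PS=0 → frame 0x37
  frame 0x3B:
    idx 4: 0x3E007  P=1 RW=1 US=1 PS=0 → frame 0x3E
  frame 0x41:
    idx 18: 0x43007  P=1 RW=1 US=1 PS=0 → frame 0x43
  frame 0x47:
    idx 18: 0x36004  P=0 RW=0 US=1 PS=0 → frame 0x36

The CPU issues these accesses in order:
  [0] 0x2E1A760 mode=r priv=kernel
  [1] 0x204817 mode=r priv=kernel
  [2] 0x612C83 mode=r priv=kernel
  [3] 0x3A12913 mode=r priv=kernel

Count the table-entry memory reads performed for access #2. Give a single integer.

Per-access translation:
#0 VA=0x2E1A760 (r,kernel):
  [0] read 0x33 idx=23: raw=0x34007 flags P=1 W=1 U=1 S=0
  [1] read 0x34 idx=26: raw=0x37007 flags P=1 W=1 U=1 S=0
  ⇒ phys 0x37760  [2 reads]
#1 VA=0x204817 (r,kernel):
  [0] read 0x33 idx=1: raw=0x3B007 flags P=1 W=1 U=1 S=0
  [1] read 0x3B idx=4: raw=0x3E007 flags P=1 W=1 U=1 S=0
  ⇒ phys 0x3E817  [2 reads]
#2 VA=0x612C83 (r,kernel):
  [0] read 0x33 idx=3: raw=0x41007 flags P=1 W=1 U=1 S=0
  [1] read 0x41 idx=18: raw=0x43007 flags P=1 W=1 U=1 S=0
  ⇒ phys 0x43C83  [2 reads]
#3 VA=0x3A12913 (r,kernel):
  [0] read 0x33 idx=29: raw=0x47007 flags P=1 W=1 U=1 S=0
  [1] read 0x47 idx=18: raw=0x36004 flags P=0 W=0 U=1 S=0
  ✗ PAGE_NOT_PRESENT  [2 reads]

Entries read for #2: 2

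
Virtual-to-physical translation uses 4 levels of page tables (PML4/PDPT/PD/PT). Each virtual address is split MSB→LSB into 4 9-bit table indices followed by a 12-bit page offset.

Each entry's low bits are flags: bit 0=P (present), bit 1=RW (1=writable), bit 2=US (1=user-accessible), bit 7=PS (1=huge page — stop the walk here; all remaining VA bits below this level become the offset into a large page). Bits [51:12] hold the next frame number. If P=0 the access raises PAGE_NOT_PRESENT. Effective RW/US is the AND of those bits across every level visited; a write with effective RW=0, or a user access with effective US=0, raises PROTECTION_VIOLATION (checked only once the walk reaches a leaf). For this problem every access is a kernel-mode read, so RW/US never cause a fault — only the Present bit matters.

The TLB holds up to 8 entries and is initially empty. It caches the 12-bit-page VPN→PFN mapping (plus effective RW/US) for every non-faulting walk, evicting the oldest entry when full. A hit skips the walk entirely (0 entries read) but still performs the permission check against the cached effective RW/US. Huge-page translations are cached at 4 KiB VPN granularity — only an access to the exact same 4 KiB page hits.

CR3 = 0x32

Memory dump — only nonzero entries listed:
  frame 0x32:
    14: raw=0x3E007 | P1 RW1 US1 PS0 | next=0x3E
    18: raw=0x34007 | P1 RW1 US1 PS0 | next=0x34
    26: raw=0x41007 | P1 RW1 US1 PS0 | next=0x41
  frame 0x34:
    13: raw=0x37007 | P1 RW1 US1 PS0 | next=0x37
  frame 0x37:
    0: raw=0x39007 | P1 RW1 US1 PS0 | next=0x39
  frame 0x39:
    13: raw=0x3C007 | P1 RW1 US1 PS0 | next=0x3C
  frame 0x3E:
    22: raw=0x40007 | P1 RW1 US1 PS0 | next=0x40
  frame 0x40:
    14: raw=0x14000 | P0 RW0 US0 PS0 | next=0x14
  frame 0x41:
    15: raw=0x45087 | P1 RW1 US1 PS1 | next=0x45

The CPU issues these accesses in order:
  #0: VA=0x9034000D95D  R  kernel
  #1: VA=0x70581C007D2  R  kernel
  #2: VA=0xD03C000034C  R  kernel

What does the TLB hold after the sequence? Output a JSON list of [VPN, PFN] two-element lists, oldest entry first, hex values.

Per-access translation:
#0 VA=0x9034000D95D (r,kernel):
  L0 @0x32[18] → 0x34007  P=1,RW=1,US=1,PS=0
  L1 @0x34[13] → 0x37007  P=1,RW=1,US=1,PS=0
  L2 @0x37[0] → 0x39007  P=1,RW=1,US=1,PS=0
  L3 @0x39[13] → 0x3C007  P=1,RW=1,US=1,PS=0
  ✓ 0x3C95D  — 4 lookups
#1 VA=0x70581C007D2 (r,kernel):
  L0 @0x32[14] → 0x3E007  P=1,RW=1,US=1,PS=0
  L1 @0x3E[22] → 0x40007  P=1,RW=1,US=1,PS=0
  L2 @0x40[14] → 0x14000  P=0,RW=0,US=0,PS=0
  ⇒ fault: PAGE_NOT_PRESENT  — 3 lookups
#2 VA=0xD03C000034C (r,kernel):
  L0 @0x32[26] → 0x41007  P=1,RW=1,US=1,PS=0
  L1 @0x41[15] → 0x45087  P=1,RW=1,US=1,PS=1
  ✓ 0x4534C (huge @L1)  — 2 lookups

TLB: [["0x9034000D", "0x3C"], ["0xD03C0000", "0x45"]]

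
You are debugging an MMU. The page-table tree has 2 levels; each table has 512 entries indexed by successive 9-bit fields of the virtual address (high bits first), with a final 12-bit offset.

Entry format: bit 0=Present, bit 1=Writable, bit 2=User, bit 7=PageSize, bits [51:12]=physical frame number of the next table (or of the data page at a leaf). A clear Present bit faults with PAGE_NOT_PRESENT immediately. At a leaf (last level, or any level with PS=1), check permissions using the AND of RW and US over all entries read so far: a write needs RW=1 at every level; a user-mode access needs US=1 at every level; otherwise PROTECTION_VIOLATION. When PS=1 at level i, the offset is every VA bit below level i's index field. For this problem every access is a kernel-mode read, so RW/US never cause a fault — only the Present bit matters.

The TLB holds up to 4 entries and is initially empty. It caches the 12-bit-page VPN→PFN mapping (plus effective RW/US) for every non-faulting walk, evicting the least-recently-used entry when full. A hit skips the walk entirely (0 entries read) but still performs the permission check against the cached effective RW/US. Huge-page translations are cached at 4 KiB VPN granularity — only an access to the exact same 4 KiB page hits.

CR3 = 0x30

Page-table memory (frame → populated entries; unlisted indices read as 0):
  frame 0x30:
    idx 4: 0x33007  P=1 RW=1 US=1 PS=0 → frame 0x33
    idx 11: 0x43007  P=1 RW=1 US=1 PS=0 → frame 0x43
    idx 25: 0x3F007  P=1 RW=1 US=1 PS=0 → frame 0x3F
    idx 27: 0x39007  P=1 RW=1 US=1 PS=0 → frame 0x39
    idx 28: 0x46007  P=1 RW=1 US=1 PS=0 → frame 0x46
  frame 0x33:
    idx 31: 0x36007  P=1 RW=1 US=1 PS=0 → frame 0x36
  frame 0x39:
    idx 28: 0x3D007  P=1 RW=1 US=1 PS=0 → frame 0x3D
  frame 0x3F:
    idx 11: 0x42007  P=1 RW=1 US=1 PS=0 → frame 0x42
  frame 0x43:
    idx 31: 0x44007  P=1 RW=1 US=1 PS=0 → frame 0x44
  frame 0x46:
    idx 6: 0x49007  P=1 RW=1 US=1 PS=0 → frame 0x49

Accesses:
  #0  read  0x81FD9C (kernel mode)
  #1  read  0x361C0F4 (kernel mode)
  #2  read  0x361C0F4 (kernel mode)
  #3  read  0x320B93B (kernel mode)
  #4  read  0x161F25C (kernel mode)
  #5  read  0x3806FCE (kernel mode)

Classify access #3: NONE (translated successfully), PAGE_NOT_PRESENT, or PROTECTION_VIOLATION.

Trace:
#0 VA=0x81FD9C (r,kernel):
  [0] read 0x30 idx=4: raw=0x33007 flags P=1 W=1 U=1 S=0
  [1] read 0x33 idx=31: raw=0x36007 flags P=1 W=1 U=1 S=0
  → PA=0x36D9C  (2 entries read)
#1 VA=0x361C0F4 (r,kernel):
  [0] read 0x30 idx=27: raw=0x39007 flags P=1 W=1 U=1 S=0
  [1] read 0x39 idx=28: raw=0x3D007 flags P=1 W=1 U=1 S=0
  → PA=0x3D0F4  (2 entries read)
#2 VA=0x361C0F4 (r,kernel):
  TLB hit vpn=0x361C → PA=0x3D0F4
#3 VA=0x320B93B (r,kernel):
  [0] read 0x30 idx=25: raw=0x3F007 flags P=1 W=1 U=1 S=0
  [1] read 0x3F idx=11: raw=0x42007 flags P=1 W=1 U=1 S=0
  → PA=0x4293B  (2 entries read)
#4 VA=0x161F25C (r,kernel):
  [0] read 0x30 idx=11: raw=0x43007 flags P=1 W=1 U=1 S=0
  [1] read 0x43 idx=31: raw=0x44007 flags P=1 W=1 U=1 S=0
  → PA=0x4425C  (2 entries read)
#5 VA=0x3806FCE (r,kernel):
  [0] read 0x30 idx=28: raw=0x46007 flags P=1 W=1 U=1 S=0
  [1] read 0x46 idx=6: raw=0x49007 flags P=1 W=1 U=1 S=0
  → PA=0x49FCE  (2 entries read)

Access #3 fault: NONE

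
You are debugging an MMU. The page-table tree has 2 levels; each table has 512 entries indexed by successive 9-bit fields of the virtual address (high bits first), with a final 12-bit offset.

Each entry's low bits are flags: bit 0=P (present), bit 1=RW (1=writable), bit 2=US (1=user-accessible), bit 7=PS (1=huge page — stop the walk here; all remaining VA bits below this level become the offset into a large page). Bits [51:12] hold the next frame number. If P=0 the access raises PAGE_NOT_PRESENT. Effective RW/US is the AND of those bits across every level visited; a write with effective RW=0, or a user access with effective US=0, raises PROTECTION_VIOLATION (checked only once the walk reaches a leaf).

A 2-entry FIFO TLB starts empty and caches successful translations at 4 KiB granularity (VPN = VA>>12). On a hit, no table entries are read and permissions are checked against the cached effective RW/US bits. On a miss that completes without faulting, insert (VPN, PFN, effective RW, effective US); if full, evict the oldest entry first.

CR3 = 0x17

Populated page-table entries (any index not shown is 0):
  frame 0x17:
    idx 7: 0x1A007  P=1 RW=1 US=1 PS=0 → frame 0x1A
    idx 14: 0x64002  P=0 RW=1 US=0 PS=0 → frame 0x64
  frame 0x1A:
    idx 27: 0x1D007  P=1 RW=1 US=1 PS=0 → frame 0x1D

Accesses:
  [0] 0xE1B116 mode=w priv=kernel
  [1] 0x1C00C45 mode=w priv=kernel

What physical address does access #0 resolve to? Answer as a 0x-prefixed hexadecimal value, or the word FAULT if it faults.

Trace:
#0 VA=0xE1B116 (w,kernel):
  [0] read 0x17 idx=7: raw=0x1A007 flags P=1 W=1 U=1 S=0
  [1] read 0x1A idx=27: raw=0x1D007 flags P=1 W=1 U=1 S=0
  ⇒ phys 0x1D116  [2 reads]
#1 VA=0x1C00C45 (w,kernel):
  [0] read 0x17 idx=14: raw=0x64002 flags P=0 W=1 U=0 S=0
  ✗ PAGE_NOT_PRESENT  [1 reads]

Access #0 PA: 0x1D116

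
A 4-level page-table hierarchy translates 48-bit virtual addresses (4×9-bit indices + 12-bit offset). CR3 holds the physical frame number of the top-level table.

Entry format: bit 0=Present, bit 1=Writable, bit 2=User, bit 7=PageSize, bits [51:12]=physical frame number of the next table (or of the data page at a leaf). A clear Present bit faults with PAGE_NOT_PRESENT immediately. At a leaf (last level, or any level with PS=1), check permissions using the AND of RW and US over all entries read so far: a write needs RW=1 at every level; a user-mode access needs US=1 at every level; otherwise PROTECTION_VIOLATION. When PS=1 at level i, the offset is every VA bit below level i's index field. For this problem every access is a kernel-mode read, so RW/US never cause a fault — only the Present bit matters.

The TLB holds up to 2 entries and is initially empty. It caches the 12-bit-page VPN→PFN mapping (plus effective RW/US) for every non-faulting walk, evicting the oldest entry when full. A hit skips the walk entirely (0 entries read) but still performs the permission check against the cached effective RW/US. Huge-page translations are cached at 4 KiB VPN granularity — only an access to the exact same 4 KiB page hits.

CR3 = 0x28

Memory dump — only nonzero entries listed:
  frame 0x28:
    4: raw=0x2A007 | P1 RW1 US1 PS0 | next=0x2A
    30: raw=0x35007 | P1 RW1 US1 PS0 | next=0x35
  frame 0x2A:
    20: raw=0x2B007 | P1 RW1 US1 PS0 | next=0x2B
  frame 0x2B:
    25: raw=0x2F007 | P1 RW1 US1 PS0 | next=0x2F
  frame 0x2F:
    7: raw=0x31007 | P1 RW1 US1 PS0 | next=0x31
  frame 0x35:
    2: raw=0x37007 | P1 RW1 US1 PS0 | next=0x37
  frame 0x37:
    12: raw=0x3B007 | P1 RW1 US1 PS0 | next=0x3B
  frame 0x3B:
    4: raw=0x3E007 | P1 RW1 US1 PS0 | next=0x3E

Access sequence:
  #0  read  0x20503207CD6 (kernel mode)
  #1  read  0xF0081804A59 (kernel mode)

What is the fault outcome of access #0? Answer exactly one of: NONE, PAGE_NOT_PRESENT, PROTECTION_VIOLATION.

Walk each access:
#0 VA=0x20503207CD6 (r,kernel):
  L0: frame=0x28 idx=4 entry=0x2A007 [P=1 RW=1 US=1 PS=0]
  L1: frame=0x2A idx=20 entry=0x2B007 [P=1 RW=1 US=1 PS=0]
  L2: frame=0x2B idx=25 entry=0x2F007 [P=1 RW=1 US=1 PS=0]
  L3: frame=0x2F idx=7 entry=0x31007 [P=1 RW=1 US=1 PS=0]
  ⇒ phys 0x31CD6  [4 reads]
#1 VA=0xF0081804A59 (r,kernel):
  L0: frame=0x28 idx=30 entry=0x35007 [P=1 RW=1 US=1 PS=0]
  L1: frame=0x35 idx=2 entry=0x37007 [P=1 RW=1 US=1 PS=0]
  L2: frame=0x37 idx=12 entry=0x3B007 [P=1 RW=1 US=1 PS=0]
  L3: frame=0x3B idx=4 entry=0x3E007 [P=1 RW=1 US=1 PS=0]
  ⇒ phys 0x3EA59  [4 reads]

Access #0 fault: NONE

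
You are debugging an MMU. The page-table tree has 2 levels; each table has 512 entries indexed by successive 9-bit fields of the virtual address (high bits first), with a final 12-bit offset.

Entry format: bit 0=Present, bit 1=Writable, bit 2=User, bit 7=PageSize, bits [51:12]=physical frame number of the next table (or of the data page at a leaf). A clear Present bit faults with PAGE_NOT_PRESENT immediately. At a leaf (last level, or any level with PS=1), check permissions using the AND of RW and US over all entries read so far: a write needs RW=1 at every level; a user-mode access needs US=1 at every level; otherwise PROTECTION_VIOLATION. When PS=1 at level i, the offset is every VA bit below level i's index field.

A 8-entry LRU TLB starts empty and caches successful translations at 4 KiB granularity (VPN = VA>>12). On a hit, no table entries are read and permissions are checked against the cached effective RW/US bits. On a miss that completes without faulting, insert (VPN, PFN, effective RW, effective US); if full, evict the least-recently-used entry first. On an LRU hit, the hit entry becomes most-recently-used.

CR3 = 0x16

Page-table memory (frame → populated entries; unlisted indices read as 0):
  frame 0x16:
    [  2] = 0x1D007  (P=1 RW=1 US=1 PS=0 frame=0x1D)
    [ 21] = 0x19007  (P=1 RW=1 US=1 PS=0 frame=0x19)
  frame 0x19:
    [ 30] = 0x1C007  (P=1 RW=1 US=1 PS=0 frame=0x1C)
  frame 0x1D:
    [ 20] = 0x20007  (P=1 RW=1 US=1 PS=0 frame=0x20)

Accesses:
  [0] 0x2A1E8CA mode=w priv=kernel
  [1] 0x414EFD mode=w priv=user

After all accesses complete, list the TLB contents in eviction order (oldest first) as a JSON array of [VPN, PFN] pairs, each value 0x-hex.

Per-access translation:
#0 VA=0x2A1E8CA (w,kernel):
  [0] read 0x16 idx=21: raw=0x19007 flags P=1 W=1 U=1 S=0
  [1] read 0x19 idx=30: raw=0x1C007 flags P=1 W=1 U=1 S=0
  ⇒ phys 0x1C8CA  [2 reads]
#1 VA=0x414EFD (w,user):
  [0] read 0x16 idx=2: raw=0x1D007 flags P=1 W=1 U=1 S=0
  [1] read 0x1D idx=20: raw=0x20007 flags P=1 W=1 U=1 S=0
  ⇒ phys 0x20EFD  [2 reads]

TLB: [["0x2A1E", "0x1C"], ["0x414", "0x20"]]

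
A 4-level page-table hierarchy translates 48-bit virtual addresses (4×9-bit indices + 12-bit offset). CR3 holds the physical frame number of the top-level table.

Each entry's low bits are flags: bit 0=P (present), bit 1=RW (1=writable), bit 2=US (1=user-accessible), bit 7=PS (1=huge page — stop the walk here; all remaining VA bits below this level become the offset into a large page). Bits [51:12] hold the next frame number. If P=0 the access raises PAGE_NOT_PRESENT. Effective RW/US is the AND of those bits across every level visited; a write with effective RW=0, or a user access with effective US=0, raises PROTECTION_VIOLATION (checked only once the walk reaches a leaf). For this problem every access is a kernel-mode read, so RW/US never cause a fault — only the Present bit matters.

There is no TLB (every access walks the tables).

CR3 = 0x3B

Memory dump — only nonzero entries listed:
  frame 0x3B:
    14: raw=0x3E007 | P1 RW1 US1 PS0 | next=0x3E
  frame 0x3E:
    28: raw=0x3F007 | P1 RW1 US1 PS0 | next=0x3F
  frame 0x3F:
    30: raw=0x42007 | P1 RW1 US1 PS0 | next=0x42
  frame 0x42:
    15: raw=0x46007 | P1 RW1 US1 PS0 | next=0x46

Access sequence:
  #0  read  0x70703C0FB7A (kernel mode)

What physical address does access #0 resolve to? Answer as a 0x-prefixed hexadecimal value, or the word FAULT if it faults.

Walk each access:
#0 VA=0x70703C0FB7A (r,kernel):
  lvl0: tbl 0x3B, slot 14 ⇒ 0x3E007 (P1/RW1/US1/PS0)
  lvl1: tbl 0x3E, slot 28 ⇒ 0x3F007 (P1/RW1/US1/PS0)
  lvl2: tbl 0x3F, slot 30 ⇒ 0x42007 (P1/RW1/US1/PS0)
  lvl3: tbl 0x42, slot 15 ⇒ 0x46007 (P1/RW1/US1/PS0)
  ⇒ phys 0x46B7A  [4 reads]

Access #0 PA: 0x46B7A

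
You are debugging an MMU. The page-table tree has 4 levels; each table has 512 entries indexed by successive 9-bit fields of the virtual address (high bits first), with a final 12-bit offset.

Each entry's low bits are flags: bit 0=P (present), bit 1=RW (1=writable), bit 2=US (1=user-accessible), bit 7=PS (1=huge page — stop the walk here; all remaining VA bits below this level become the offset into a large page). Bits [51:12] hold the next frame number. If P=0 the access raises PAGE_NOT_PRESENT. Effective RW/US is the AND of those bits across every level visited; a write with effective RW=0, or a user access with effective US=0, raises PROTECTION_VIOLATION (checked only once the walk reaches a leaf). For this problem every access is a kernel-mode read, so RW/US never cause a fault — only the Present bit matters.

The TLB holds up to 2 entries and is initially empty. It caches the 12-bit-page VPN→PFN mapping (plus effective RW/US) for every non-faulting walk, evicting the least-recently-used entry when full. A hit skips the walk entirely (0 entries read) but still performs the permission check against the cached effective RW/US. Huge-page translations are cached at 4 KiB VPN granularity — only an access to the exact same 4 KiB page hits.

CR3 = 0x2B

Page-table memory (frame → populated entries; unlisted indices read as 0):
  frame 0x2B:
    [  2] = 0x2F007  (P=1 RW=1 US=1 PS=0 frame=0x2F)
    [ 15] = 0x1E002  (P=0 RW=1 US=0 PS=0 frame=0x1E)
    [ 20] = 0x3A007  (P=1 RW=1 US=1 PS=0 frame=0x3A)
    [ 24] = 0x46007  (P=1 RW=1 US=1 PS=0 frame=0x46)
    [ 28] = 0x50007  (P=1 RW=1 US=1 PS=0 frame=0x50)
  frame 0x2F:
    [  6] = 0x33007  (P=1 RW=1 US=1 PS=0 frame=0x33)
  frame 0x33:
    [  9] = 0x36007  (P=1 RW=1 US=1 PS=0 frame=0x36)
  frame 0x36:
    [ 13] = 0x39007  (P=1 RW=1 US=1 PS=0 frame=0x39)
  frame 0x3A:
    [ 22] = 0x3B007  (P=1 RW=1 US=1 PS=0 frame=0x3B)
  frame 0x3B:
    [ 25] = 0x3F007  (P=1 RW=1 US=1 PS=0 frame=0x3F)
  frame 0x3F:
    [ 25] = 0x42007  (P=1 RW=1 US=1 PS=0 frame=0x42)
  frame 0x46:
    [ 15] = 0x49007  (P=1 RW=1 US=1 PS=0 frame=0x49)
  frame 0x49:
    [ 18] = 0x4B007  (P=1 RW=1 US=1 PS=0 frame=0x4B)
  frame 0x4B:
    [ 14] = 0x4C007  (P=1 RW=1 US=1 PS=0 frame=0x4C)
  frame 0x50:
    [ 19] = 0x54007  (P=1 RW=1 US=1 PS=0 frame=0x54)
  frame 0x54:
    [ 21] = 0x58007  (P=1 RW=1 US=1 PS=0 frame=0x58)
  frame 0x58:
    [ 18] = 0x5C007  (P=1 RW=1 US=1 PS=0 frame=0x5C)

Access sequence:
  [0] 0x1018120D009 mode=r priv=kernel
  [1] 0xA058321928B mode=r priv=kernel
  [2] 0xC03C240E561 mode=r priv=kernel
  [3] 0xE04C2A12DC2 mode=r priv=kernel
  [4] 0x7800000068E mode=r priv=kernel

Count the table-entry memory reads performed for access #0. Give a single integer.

Walk each access:
#0 VA=0x1018120D009 (r,kernel):
  [0] read 0x2B idx=2: raw=0x2F007 flags P=1 W=1 U=1 S=0
  [1] read 0x2F idx=6: raw=0x33007 flags P=1 W=1 U=1 S=0
  [2] read 0x33 idx=9: raw=0x36007 flags P=1 W=1 U=1 S=0
  [3] read 0x36 idx=13: raw=0x39007 flags P=1 W=1 U=1 S=0
  ✓ 0x39009  — 4 lookups
#1 VA=0xA058321928B (r,kernel):
  [0] read 0x2B idx=20: raw=0x3A007 flags P=1 W=1 U=1 S=0
  [1] read 0x3A idx=22: raw=0x3B007 flags P=1 W=1 U=1 S=0
  [2] read 0x3B idx=25: raw=0x3F007 flags P=1 W=1 U=1 S=0
  [3] read 0x3F idx=25: raw=0x42007 flags P=1 W=1 U=1 S=0
  ✓ 0x4228B  — 4 lookups
#2 VA=0xC03C240E561 (r,kernel):
  [0] read 0x2B idx=24: raw=0x46007 flags P=1 W=1 U=1 S=0
  [1] read 0x46 idx=15: raw=0x49007 flags P=1 W=1 U=1 S=0
  [2] read 0x49 idx=18: raw=0x4B007 flags P=1 W=1 U=1 S=0
  [3] read 0x4B idx=14: raw=0x4C007 flags P=1 W=1 U=1 S=0
  ✓ 0x4C561  — 4 lookups
#3 VA=0xE04C2A12DC2 (r,kernel):
  [0] read 0x2B idx=28: raw=0x50007 flags P=1 W=1 U=1 S=0
  [1] read 0x50 idx=19: raw=0x54007 flags P=1 W=1 U=1 S=0
  [2] read 0x54 idx=21: raw=0x58007 flags P=1 W=1 U=1 S=0
  [3] read 0x58 idx=18: raw=0x5C007 flags P=1 W=1 U=1 S=0
  ✓ 0x5CDC2  — 4 lookups
#4 VA=0x7800000068E (r,kernel):
  [0] read 0x2B idx=15: raw=0x1E002 flags P=0 W=1 U=0 S=0
  ✗ PAGE_NOT_PRESENT  [1 reads]

Entries read for #0: 4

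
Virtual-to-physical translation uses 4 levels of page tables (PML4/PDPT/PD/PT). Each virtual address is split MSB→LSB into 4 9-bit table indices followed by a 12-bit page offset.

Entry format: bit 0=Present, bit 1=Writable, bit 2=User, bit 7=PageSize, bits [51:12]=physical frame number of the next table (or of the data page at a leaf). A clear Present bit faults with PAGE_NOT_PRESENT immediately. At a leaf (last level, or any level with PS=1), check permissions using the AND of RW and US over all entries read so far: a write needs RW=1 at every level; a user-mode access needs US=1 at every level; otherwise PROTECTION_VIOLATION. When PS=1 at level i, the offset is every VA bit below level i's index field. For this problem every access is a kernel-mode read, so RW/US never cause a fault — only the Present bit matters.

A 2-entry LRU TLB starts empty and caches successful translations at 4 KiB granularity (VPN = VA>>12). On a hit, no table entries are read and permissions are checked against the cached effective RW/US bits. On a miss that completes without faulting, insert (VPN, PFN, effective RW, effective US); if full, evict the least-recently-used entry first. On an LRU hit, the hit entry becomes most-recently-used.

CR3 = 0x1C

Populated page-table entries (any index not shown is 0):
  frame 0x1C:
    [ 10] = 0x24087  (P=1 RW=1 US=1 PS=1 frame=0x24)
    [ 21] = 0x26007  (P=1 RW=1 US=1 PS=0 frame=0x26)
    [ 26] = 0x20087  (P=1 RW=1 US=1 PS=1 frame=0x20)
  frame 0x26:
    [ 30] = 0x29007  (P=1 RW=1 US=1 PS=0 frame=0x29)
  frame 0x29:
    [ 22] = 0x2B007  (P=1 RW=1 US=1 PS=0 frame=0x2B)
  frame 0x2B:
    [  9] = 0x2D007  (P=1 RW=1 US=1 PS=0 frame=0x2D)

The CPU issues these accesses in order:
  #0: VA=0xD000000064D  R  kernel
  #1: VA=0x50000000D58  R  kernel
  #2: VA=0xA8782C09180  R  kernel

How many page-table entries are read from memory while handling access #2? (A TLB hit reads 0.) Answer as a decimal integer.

Trace:
#0 VA=0xD000000064D (r,kernel):
  lvl0: tbl 0x1C, slot 26 ⇒ 0x20087 (P1/RW1/US1/PS1)
  ✓ 0x2064D (huge @L0)  — 1 lookups
#1 VA=0x50000000D58 (r,kernel):
  lvl0: tbl 0x1C, slot 10 ⇒ 0x24087 (P1/RW1/US1/PS1)
  ✓ 0x24D58 (huge @L0)  — 1 lookups
#2 VA=0xA8782C09180 (r,kernel):
  lvl0: tbl 0x1C, slot 21 ⇒ 0x26007 (P1/RW1/US1/PS0)
  lvl1: tbl 0x26, slot 30 ⇒ 0x29007 (P1/RW1/US1/PS0)
  lvl2: tbl 0x29, slot 22 ⇒ 0x2B007 (P1/RW1/US1/PS0)
  lvl3: tbl 0x2B, slot 9 ⇒ 0x2D007 (P1/RW1/US1/PS0)
  ✓ 0x2D180  — 4 lookups

Entries read for #2: 4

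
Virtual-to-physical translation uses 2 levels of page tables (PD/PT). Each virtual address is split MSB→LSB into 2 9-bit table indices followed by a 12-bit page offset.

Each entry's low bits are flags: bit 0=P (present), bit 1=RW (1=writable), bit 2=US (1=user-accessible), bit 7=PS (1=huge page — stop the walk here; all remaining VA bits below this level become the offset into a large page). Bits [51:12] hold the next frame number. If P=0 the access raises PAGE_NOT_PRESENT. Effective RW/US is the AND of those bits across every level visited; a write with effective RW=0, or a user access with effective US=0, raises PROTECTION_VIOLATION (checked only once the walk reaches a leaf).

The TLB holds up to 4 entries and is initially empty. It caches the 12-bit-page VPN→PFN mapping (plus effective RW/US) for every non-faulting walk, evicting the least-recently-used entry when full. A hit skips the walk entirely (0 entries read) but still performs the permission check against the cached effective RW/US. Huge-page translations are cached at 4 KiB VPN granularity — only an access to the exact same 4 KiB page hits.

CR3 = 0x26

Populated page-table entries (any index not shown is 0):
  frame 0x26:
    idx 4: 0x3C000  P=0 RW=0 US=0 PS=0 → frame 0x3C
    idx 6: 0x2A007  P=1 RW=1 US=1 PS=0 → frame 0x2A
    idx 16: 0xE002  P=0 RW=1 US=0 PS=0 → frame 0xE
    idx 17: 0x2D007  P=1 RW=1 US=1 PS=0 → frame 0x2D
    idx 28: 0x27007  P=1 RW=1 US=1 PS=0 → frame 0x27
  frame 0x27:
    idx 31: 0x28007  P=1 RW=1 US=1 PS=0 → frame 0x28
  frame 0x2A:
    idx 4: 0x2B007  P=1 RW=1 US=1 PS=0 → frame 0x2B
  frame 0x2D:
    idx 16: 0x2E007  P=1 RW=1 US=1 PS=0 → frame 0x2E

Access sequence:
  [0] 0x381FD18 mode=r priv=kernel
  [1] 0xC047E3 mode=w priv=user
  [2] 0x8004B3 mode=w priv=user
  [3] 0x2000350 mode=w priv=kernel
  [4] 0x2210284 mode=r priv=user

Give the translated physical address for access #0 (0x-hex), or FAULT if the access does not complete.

Trace:
#0 VA=0x381FD18 (r,kernel):
  L0: frame=0x26 idx=28 entry=0x27007 [P=1 RW=1 US=1 PS=0]
  L1: frame=0x27 idx=31 entry=0x28007 [P=1 RW=1 US=1 PS=0]
  ✓ 0x28D18  — 2 lookups
#1 VA=0xC047E3 (w,user):
  L0: frame=0x26 idx=6 entry=0x2A007 [P=1 RW=1 US=1 PS=0]
  L1: frame=0x2A idx=4 entry=0x2B007 [P=1 RW=1 US=1 PS=0]
  ✓ 0x2B7E3  — 2 lookups
#2 VA=0x8004B3 (w,user):
  L0: frame=0x26 idx=4 entry=0x3C000 [P=0 RW=0 US=0 PS=0]
  → PAGE_NOT_PRESENT  (1 entries read)
#3 VA=0x2000350 (w,kernel):
  L0: frame=0x26 idx=16 entry=0xE002 [P=0 RW=1 US=0 PS=0]
  → PAGE_NOT_PRESENT  (1 entries read)
#4 VA=0x2210284 (r,user):
  L0: frame=0x26 idx=17 entry=0x2D007 [P=1 RW=1 US=1 PS=0]
  L1: frame=0x2D idx=16 entry=0x2E007 [P=1 RW=1 US=1 PS=0]
  ✓ 0x2E284  — 2 lookups

Access #0 PA: 0x28D18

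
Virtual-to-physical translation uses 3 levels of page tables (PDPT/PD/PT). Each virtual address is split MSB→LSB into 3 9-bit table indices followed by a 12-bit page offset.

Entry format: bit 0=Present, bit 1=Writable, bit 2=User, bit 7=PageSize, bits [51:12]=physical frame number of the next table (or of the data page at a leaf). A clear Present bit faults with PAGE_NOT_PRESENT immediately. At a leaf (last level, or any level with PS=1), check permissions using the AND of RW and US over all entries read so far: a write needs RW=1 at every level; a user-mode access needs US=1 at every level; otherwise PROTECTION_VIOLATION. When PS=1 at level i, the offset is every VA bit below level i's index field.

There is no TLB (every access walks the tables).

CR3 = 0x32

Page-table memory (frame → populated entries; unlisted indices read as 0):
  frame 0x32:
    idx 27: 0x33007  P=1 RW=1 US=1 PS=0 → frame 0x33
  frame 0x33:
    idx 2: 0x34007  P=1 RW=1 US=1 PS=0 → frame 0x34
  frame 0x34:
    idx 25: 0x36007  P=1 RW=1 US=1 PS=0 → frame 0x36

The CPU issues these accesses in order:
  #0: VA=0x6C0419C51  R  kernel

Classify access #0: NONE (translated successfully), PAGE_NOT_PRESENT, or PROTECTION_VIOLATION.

Per-access translation:
#0 VA=0x6C0419C51 (r,kernel):
  L0 @0x32[27] → 0x33007  P=1,RW=1,US=1,PS=0
  L1 @0x33[2] → 0x34007  P=1,RW=1,US=1,PS=0
  L2 @0x34[25] → 0x36007  P=1,RW=1,US=1,PS=0
  ✓ 0x36C51  — 3 lookups

Access #0 fault: NONE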